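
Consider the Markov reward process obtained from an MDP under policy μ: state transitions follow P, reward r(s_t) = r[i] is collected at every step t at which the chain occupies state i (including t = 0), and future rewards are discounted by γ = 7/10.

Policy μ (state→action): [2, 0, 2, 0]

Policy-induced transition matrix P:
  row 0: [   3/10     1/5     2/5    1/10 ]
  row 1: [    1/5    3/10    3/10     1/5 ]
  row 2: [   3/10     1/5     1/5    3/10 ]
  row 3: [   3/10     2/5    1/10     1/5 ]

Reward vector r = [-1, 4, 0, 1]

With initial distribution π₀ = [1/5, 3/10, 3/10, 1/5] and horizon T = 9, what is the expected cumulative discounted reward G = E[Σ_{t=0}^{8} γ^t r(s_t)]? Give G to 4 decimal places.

G = 3.4045

t=0: π = [0.2000, 0.3000, 0.3000, 0.2000], E[r] = 1.2000, γ^t·E[r] = 1.200000, running G = 1.200000
t=1: π = [0.2700, 0.2700, 0.2500, 0.2100], E[r] = 1.0200, γ^t·E[r] = 0.714000, running G = 1.914000
t=2: π = [0.2730, 0.2690, 0.2600, 0.1980], E[r] = 1.0010, γ^t·E[r] = 0.490490, running G = 2.404490
t=3: π = [0.2731, 0.2665, 0.2617, 0.1987], E[r] = 0.9916, γ^t·E[r] = 0.340119, running G = 2.744609
t=4: π = [0.2734, 0.2664, 0.2614, 0.1989], E[r] = 0.9911, γ^t·E[r] = 0.237956, running G = 2.982565
t=5: π = [0.2734, 0.2664, 0.2614, 0.1988], E[r] = 0.9911, γ^t·E[r] = 0.166572, running G = 3.149137
t=6: π = [0.2734, 0.2664, 0.2614, 0.1988], E[r] = 0.9911, γ^t·E[r] = 0.116597, running G = 3.265734
t=7: π = [0.2734, 0.2664, 0.2614, 0.1988], E[r] = 0.9911, γ^t·E[r] = 0.081618, running G = 3.347351
t=8: π = [0.2734, 0.2664, 0.2614, 0.1988], E[r] = 0.9911, γ^t·E[r] = 0.057132, running G = 3.404483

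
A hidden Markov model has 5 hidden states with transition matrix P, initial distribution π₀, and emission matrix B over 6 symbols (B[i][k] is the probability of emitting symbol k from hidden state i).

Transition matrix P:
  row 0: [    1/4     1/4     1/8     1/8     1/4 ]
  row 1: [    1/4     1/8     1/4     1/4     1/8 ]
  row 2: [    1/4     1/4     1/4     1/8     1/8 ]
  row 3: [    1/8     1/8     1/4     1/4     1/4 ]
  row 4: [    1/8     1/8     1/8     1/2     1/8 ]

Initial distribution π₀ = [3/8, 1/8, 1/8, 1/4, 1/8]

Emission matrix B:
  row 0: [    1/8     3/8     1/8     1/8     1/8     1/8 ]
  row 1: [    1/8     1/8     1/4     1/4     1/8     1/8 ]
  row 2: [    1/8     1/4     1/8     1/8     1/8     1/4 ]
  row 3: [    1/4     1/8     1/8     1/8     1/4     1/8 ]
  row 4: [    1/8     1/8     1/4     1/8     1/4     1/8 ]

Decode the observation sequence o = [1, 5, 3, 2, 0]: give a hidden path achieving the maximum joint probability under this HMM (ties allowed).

path = [0, 4, 3, 4, 3]

t=0: δ = [1.406e-01, 1.562e-02, 3.125e-02, 3.125e-02, 1.562e-02]  (obs o_0=1)
t=1: δ = [4.395e-03, 4.395e-03, 4.395e-03, 2.197e-03, 4.395e-03]  ψ = [0, 0, 0, 0, 0]  (obs o_1=5)
t=2: δ = [1.373e-04, 2.747e-04, 1.373e-04, 2.747e-04, 1.373e-04]  ψ = [0, 0, 1, 4, 0]  (obs o_2=3)
t=3: δ = [8.583e-06, 8.583e-06, 8.583e-06, 8.583e-06, 1.717e-05]  ψ = [1, 0, 1, 1, 3]  (obs o_3=2)
t=4: δ = [2.682e-07, 2.682e-07, 2.682e-07, 2.146e-06, 2.682e-07]  ψ = [0, 0, 1, 4, 0]  (obs o_4=0)
backtrack: best end state = 3; path = [0, 4, 3, 4, 3]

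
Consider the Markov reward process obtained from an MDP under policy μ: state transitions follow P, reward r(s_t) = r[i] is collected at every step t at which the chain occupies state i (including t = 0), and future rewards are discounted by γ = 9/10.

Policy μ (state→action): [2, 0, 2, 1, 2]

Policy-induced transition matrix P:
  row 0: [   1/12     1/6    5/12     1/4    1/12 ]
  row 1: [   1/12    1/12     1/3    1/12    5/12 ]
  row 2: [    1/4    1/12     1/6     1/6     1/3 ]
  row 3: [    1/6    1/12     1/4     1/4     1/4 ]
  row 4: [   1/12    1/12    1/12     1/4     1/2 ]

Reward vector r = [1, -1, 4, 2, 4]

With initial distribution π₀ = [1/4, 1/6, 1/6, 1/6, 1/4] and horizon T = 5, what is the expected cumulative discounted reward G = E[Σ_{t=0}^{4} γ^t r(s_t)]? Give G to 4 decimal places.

G = 10.3915

t=0: π = [0.2500, 0.1667, 0.1667, 0.1667, 0.2500], E[r] = 2.0833, γ^t·E[r] = 2.083333, running G = 2.083333
t=1: π = [0.1250, 0.1042, 0.2500, 0.2083, 0.3125], E[r] = 2.6875, γ^t·E[r] = 2.418750, running G = 4.502083
t=2: π = [0.1424, 0.0938, 0.2066, 0.2118, 0.3455], E[r] = 2.6806, γ^t·E[r] = 2.171250, running G = 6.673333
t=3: π = [0.1354, 0.0952, 0.2067, 0.2172, 0.3455], E[r] = 2.6834, γ^t·E[r] = 1.956234, running G = 8.629568
t=4: π = [0.1359, 0.0946, 0.2057, 0.2169, 0.3469], E[r] = 2.6854, γ^t·E[r] = 1.761916, running G = 10.391484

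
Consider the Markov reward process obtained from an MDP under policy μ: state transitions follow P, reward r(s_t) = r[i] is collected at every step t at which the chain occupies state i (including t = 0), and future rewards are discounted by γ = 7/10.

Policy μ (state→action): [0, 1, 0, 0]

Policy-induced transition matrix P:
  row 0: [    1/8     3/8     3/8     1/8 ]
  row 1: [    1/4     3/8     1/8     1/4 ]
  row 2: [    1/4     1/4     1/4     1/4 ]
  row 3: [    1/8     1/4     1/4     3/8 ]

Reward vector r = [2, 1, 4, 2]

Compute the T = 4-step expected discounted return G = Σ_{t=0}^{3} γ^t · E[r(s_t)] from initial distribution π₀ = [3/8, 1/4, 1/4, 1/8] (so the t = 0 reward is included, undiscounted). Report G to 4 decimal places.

t=0: π = [0.3750, 0.2500, 0.2500, 0.1250], E[r] = 2.2500, γ^t·E[r] = 2.250000, running G = 2.250000
t=1: π = [0.1875, 0.3281, 0.2656, 0.2188], E[r] = 2.2031, γ^t·E[r] = 1.542188, running G = 3.792188
t=2: π = [0.1992, 0.3145, 0.2324, 0.2539], E[r] = 2.1504, γ^t·E[r] = 1.053691, running G = 4.845879
t=3: π = [0.1934, 0.3142, 0.2356, 0.2568], E[r] = 2.1570, γ^t·E[r] = 0.739845, running G = 5.585724

G = 5.5857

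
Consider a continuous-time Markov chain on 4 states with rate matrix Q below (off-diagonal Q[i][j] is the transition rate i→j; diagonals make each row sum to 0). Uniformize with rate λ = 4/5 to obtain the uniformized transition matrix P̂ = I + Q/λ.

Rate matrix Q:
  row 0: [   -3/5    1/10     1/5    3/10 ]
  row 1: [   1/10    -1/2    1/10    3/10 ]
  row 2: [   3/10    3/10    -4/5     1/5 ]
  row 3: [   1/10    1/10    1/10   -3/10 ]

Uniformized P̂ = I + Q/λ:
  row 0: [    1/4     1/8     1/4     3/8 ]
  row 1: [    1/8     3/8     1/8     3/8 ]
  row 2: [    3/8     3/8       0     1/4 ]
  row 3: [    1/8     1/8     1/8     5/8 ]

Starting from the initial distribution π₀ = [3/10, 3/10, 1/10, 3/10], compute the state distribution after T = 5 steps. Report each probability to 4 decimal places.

t=0: π = [0.3000, 0.3000, 0.1000, 0.3000]
t=1: π = [0.1875, 0.2250, 0.1500, 0.4375]
t=2: π = [0.1859, 0.2188, 0.1297, 0.4656]
t=3: π = [0.1807, 0.2121, 0.1320, 0.4752]
t=4: π = [0.1806, 0.2110, 0.1311, 0.4773]
t=5: π = [0.1803, 0.2105, 0.1312, 0.4779]

π = [0.1803, 0.2105, 0.1312, 0.4779]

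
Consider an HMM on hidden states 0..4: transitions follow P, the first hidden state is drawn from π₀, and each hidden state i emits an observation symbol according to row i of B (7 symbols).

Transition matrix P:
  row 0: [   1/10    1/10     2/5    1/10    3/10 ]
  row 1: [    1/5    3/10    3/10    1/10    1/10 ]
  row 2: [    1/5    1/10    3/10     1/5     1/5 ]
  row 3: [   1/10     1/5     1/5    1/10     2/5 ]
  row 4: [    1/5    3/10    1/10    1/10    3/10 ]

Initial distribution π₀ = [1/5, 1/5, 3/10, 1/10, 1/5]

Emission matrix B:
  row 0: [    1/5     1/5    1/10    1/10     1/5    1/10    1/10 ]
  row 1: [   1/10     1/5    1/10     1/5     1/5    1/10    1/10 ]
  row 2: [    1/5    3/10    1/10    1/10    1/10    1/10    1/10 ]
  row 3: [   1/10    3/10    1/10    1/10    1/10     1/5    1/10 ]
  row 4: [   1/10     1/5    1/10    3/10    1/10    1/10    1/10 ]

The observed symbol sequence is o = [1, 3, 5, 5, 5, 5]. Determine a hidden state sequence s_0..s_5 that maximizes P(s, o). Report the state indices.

t=0: δ = [4.000e-02, 4.000e-02, 9.000e-02, 3.000e-02, 4.000e-02]  (obs o_0=1)
t=1: δ = [1.800e-03, 2.400e-03, 2.700e-03, 1.800e-03, 5.400e-03]  ψ = [2, 1, 2, 2, 2]  (obs o_1=3)
t=2: δ = [1.080e-04, 1.620e-04, 8.100e-05, 1.080e-04, 1.620e-04]  ψ = [4, 4, 2, 2, 4]  (obs o_2=5)
t=3: δ = [3.240e-06, 4.860e-06, 4.860e-06, 3.240e-06, 4.860e-06]  ψ = [1, 1, 1, 1, 4]  (obs o_3=5)
t=4: δ = [9.720e-08, 1.458e-07, 1.458e-07, 1.944e-07, 1.458e-07]  ψ = [1, 1, 1, 2, 4]  (obs o_4=5)
t=5: δ = [2.916e-09, 4.374e-09, 4.374e-09, 5.832e-09, 7.776e-09]  ψ = [1, 1, 1, 2, 3]  (obs o_5=5)
backtrack: best end state = 4; path = [2, 4, 1, 2, 3, 4]

path = [2, 4, 1, 2, 3, 4]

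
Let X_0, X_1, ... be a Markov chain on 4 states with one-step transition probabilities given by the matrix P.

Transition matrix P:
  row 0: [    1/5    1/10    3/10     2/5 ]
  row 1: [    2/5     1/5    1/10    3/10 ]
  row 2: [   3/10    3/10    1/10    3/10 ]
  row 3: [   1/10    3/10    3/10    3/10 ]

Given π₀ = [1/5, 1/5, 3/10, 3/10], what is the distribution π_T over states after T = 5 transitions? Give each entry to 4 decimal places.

t=0: π = [0.2000, 0.2000, 0.3000, 0.3000]
t=1: π = [0.2400, 0.2400, 0.2000, 0.3200]
t=2: π = [0.2360, 0.2280, 0.2120, 0.3240]
t=3: π = [0.2344, 0.2300, 0.2120, 0.3236]
t=4: π = [0.2348, 0.2301, 0.2116, 0.3234]
t=5: π = [0.2348, 0.2300, 0.2117, 0.3235]

π = [0.2348, 0.2300, 0.2117, 0.3235]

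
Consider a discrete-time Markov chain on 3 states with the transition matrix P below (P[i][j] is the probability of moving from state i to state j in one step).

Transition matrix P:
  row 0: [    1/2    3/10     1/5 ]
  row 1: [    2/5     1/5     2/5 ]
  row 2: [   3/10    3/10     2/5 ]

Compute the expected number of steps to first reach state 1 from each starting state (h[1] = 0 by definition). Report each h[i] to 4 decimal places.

h = [3.3333, 0.0000, 3.3333]

First-step conditioning: h[1] = 0; for i ≠ 1, h[i] = 1 + Σ_k P[i][k]·h[k].
  h[0] = 1 + 1/2·h[0] + 1/5·h[2]
  h[2] = 1 + 3/10·h[0] + 2/5·h[2]
Solving the 2×2 linear system over states ≠ 1 gives exactly h = [10/3, 0, 10/3] (h[1] = 0 is the target).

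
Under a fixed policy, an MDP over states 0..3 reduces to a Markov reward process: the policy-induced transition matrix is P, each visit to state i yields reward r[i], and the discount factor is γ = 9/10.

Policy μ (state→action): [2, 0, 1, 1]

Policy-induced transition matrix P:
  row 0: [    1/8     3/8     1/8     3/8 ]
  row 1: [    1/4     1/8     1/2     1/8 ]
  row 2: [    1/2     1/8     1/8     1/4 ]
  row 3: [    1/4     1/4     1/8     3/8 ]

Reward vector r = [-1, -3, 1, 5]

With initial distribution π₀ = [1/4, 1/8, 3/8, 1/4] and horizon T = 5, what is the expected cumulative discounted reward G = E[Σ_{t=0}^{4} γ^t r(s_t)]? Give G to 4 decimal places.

G = 3.1941

t=0: π = [0.2500, 0.1250, 0.3750, 0.2500], E[r] = 1.0000, γ^t·E[r] = 1.000000, running G = 1.000000
t=1: π = [0.3125, 0.2188, 0.1719, 0.2969], E[r] = 0.6875, γ^t·E[r] = 0.618750, running G = 1.618750
t=2: π = [0.2539, 0.2402, 0.2070, 0.2988], E[r] = 0.7266, γ^t·E[r] = 0.588516, running G = 2.207266
t=3: π = [0.2700, 0.2258, 0.2151, 0.2891], E[r] = 0.7129, γ^t·E[r] = 0.519697, running G = 2.726963
t=4: π = [0.2700, 0.2286, 0.2097, 0.2917], E[r] = 0.7120, γ^t·E[r] = 0.467167, running G = 3.194130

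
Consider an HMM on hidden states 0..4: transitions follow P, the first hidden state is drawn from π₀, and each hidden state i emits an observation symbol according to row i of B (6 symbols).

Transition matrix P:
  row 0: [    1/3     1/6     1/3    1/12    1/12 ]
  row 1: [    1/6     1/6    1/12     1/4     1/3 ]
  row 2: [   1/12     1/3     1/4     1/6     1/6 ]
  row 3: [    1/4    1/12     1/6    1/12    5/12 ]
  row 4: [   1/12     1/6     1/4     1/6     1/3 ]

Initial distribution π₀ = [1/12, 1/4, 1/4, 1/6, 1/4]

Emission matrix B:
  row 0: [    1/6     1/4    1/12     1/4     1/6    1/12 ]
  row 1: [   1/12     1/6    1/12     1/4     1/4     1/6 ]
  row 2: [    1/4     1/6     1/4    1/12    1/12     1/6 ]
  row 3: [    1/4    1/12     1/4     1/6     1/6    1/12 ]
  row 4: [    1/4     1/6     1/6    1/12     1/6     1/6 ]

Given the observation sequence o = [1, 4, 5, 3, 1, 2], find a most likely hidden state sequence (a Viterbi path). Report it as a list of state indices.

t=0: δ = [2.083e-02, 4.167e-02, 4.167e-02, 1.389e-02, 4.167e-02]  (obs o_0=1)
t=1: δ = [1.157e-03, 3.472e-03, 8.681e-04, 1.736e-03, 2.315e-03]  ψ = [0, 2, 2, 1, 1]  (obs o_1=4)
t=2: δ = [4.823e-05, 9.645e-05, 9.645e-05, 7.234e-05, 1.929e-04]  ψ = [1, 1, 4, 1, 1]  (obs o_2=5)
t=3: δ = [4.521e-06, 8.038e-06, 4.019e-06, 5.358e-06, 5.358e-06]  ψ = [3, 2, 4, 4, 4]  (obs o_3=3)
t=4: δ = [3.768e-07, 2.233e-07, 2.512e-07, 1.674e-07, 4.465e-07]  ψ = [0, 1, 0, 1, 1]  (obs o_4=1)
t=5: δ = [1.047e-08, 6.977e-09, 3.140e-08, 1.861e-08, 2.481e-08]  ψ = [0, 2, 0, 4, 4]  (obs o_5=2)
backtrack: best end state = 2; path = [2, 1, 3, 0, 0, 2]

path = [2, 1, 3, 0, 0, 2]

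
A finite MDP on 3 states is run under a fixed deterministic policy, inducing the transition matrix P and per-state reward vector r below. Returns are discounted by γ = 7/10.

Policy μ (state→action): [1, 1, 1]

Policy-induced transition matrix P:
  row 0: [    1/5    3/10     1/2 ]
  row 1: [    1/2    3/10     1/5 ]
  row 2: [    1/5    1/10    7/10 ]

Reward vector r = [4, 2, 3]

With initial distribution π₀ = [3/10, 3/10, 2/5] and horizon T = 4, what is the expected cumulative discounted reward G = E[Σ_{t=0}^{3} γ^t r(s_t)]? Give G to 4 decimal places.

G = 7.7023

t=0: π = [0.3000, 0.3000, 0.4000], E[r] = 3.0000, γ^t·E[r] = 3.000000, running G = 3.000000
t=1: π = [0.2900, 0.2200, 0.4900], E[r] = 3.0700, γ^t·E[r] = 2.149000, running G = 5.149000
t=2: π = [0.2660, 0.2020, 0.5320], E[r] = 3.0640, γ^t·E[r] = 1.501360, running G = 6.650360
t=3: π = [0.2606, 0.1936, 0.5458], E[r] = 3.0670, γ^t·E[r] = 1.051981, running G = 7.702341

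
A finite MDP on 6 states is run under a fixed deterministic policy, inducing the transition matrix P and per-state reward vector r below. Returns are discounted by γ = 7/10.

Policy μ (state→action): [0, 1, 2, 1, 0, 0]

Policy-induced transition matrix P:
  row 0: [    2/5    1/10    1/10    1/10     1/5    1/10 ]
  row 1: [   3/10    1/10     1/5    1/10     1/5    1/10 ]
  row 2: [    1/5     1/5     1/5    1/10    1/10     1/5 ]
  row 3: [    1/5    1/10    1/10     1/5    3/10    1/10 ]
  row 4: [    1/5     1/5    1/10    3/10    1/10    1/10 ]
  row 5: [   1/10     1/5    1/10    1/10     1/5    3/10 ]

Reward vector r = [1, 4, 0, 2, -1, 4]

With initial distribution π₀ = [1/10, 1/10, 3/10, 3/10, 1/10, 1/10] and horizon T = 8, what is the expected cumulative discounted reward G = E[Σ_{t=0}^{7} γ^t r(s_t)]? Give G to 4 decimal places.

G = 4.6657

t=0: π = [0.1000, 0.1000, 0.3000, 0.3000, 0.1000, 0.1000], E[r] = 1.4000, γ^t·E[r] = 1.400000, running G = 1.400000
t=1: π = [0.2200, 0.1500, 0.1400, 0.1500, 0.1900, 0.1500], E[r] = 1.5300, γ^t·E[r] = 1.071000, running G = 2.471000
t=2: π = [0.2440, 0.1480, 0.1290, 0.1530, 0.1820, 0.1440], E[r] = 1.5360, γ^t·E[r] = 0.752640, running G = 3.223640
t=3: π = [0.2492, 0.1455, 0.1277, 0.1517, 0.1842, 0.1417], E[r] = 1.5172, γ^t·E[r] = 0.520400, running G = 3.744040
t=4: π = [0.2502, 0.1454, 0.1273, 0.1520, 0.1840, 0.1411], E[r] = 1.5161, γ^t·E[r] = 0.364025, running G = 4.108065
t=5: π = [0.2505, 0.1452, 0.1273, 0.1520, 0.1841, 0.1410], E[r] = 1.5152, γ^t·E[r] = 0.254655, running G = 4.362720
t=6: π = [0.2505, 0.1452, 0.1273, 0.1520, 0.1841, 0.1409], E[r] = 1.5151, γ^t·E[r] = 0.178247, running G = 4.540966
t=7: π = [0.2505, 0.1452, 0.1272, 0.1520, 0.1841, 0.1409], E[r] = 1.5150, γ^t·E[r] = 0.124769, running G = 4.665735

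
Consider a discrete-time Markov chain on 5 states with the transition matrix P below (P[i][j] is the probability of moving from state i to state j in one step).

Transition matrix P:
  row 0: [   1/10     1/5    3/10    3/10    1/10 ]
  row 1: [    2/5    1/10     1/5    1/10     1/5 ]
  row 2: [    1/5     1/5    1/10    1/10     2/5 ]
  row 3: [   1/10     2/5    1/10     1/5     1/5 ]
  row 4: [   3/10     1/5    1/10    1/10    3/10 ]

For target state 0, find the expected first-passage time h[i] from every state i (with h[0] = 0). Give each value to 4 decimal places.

First-step conditioning: h[0] = 0; for i ≠ 0, h[i] = 1 + Σ_k P[i][k]·h[k].
  h[1] = 1 + 1/10·h[1] + 1/5·h[2] + 1/10·h[3] + 1/5·h[4]
  h[2] = 1 + 1/5·h[1] + 1/10·h[2] + 1/10·h[3] + 2/5·h[4]
  h[3] = 1 + 2/5·h[1] + 1/10·h[2] + 1/5·h[3] + 1/5·h[4]
  h[4] = 1 + 1/5·h[1] + 1/10·h[2] + 1/10·h[3] + 3/10·h[4]
Solving the 4×4 linear system over states ≠ 0 gives exactly h = [0, 9090/2831, 10890/2831, 80/19, 9900/2831] (h[0] = 0 is the target).

h = [0.0000, 3.2109, 3.8467, 4.2105, 3.4970]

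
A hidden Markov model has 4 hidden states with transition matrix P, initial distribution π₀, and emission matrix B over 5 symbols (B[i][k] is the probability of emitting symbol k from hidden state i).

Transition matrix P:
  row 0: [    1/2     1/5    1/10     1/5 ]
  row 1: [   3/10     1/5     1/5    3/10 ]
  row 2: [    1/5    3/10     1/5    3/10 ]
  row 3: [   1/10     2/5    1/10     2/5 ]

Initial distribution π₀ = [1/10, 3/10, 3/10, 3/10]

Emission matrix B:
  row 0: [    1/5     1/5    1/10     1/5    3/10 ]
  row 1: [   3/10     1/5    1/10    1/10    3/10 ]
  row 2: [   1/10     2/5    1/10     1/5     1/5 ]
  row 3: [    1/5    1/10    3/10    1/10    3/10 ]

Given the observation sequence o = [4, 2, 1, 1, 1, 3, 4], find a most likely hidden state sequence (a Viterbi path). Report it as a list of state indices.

t=0: δ = [3.000e-02, 9.000e-02, 6.000e-02, 9.000e-02]  (obs o_0=4)
t=1: δ = [2.700e-03, 3.600e-03, 1.800e-03, 1.080e-02]  ψ = [1, 3, 1, 3]  (obs o_1=2)
t=2: δ = [2.700e-04, 8.640e-04, 4.320e-04, 4.320e-04]  ψ = [0, 3, 3, 3]  (obs o_2=1)
t=3: δ = [5.184e-05, 3.456e-05, 6.912e-05, 2.592e-05]  ψ = [1, 1, 1, 1]  (obs o_3=1)
t=4: δ = [5.184e-06, 4.147e-06, 5.530e-06, 2.074e-06]  ψ = [0, 2, 2, 2]  (obs o_4=1)
t=5: δ = [5.184e-07, 1.659e-07, 2.212e-07, 1.659e-07]  ψ = [0, 2, 2, 2]  (obs o_5=3)
t=6: δ = [7.776e-08, 3.110e-08, 1.037e-08, 3.110e-08]  ψ = [0, 0, 0, 0]  (obs o_6=4)
backtrack: best end state = 0; path = [3, 3, 1, 0, 0, 0, 0]

path = [3, 3, 1, 0, 0, 0, 0]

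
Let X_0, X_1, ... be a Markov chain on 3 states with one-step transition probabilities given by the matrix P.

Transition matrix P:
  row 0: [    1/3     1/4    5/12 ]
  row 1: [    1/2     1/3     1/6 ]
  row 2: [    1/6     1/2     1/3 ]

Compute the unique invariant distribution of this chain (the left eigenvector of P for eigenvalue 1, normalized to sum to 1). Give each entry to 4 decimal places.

π = [0.3421, 0.3553, 0.3026]

Balance equations π_j = Σ_i π_i·P[i][j]:
  π_0 = 1/3·π_0 + 1/2·π_1 + 1/6·π_2
  π_1 = 1/4·π_0 + 1/3·π_1 + 1/2·π_2
  normalize: π_0 + π_1 + π_2 = 1
Solving the linear system gives exactly π = [13/38, 27/76, 23/76].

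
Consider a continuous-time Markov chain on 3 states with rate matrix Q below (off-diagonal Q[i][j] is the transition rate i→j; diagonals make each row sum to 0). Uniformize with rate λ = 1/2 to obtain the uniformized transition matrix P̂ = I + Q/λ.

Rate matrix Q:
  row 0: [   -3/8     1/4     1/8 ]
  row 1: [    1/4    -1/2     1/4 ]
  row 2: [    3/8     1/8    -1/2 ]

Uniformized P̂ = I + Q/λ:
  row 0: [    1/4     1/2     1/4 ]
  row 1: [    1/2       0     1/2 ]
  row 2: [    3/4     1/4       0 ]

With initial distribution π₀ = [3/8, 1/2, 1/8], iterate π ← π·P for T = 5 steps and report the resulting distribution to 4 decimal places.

π = [0.4491, 0.2933, 0.2576]

t=0: π = [0.3750, 0.5000, 0.1250]
t=1: π = [0.4375, 0.2188, 0.3438]
t=2: π = [0.4766, 0.3047, 0.2188]
t=3: π = [0.4355, 0.2930, 0.2715]
t=4: π = [0.4590, 0.2856, 0.2554]
t=5: π = [0.4491, 0.2933, 0.2576]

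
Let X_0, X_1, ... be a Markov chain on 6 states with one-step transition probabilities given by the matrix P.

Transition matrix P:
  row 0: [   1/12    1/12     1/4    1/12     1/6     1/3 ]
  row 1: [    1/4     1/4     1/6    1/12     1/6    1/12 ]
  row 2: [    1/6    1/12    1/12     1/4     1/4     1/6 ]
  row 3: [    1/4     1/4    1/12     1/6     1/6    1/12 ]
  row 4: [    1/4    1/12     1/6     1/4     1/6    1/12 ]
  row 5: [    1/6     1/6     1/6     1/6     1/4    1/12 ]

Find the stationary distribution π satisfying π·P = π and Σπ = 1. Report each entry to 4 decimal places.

π = [0.1928, 0.1479, 0.1558, 0.1672, 0.1917, 0.1445]

Balance equations π_j = Σ_i π_i·P[i][j]:
  π_0 = 1/12·π_0 + 1/4·π_1 + 1/6·π_2 + 1/4·π_3 + 1/4·π_4 + 1/6·π_5
  π_1 = 1/12·π_0 + 1/4·π_1 + 1/12·π_2 + 1/4·π_3 + 1/12·π_4 + 1/6·π_5
  π_2 = 1/4·π_0 + 1/6·π_1 + 1/12·π_2 + 1/12·π_3 + 1/6·π_4 + 1/6·π_5
  π_3 = 1/12·π_0 + 1/12·π_1 + 1/4·π_2 + 1/6·π_3 + 1/4·π_4 + 1/6·π_5
  π_4 = 1/6·π_0 + 1/6·π_1 + 1/4·π_2 + 1/6·π_3 + 1/6·π_4 + 1/4·π_5
  normalize: π_0 + π_1 + π_2 + π_3 + π_4 + π_5 = 1
Solving the linear system gives exactly π = [28901/149876, 44333/299752, 23353/149876, 6266/37469, 57461/299752, 21661/149876].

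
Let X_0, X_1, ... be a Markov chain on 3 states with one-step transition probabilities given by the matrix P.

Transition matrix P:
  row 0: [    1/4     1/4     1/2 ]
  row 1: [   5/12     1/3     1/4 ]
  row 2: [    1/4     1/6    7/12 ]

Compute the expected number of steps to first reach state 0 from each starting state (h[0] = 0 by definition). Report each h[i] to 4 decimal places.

First-step conditioning: h[0] = 0; for i ≠ 0, h[i] = 1 + Σ_k P[i][k]·h[k].
  h[1] = 1 + 1/3·h[1] + 1/4·h[2]
  h[2] = 1 + 1/6·h[1] + 7/12·h[2]
Solving the 2×2 linear system over states ≠ 0 gives exactly h = [0, 48/17, 60/17] (h[0] = 0 is the target).

h = [0.0000, 2.8235, 3.5294]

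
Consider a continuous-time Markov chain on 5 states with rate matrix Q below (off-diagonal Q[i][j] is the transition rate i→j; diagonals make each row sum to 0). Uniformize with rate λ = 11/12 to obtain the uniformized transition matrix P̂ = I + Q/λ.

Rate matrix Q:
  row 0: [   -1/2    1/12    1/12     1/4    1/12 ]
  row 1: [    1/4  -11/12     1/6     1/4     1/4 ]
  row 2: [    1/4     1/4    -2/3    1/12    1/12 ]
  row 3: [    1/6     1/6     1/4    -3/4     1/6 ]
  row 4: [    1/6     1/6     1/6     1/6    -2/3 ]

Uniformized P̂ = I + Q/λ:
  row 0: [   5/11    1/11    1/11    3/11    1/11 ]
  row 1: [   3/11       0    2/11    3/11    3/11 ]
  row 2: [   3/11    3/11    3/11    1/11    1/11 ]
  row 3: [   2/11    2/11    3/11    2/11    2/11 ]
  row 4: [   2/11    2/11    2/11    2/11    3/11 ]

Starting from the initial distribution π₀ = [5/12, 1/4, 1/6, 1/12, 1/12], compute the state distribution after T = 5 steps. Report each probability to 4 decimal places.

π = [0.2922, 0.1461, 0.1912, 0.2043, 0.1662]

t=0: π = [0.4167, 0.2500, 0.1667, 0.0833, 0.0833]
t=1: π = [0.3333, 0.1136, 0.1667, 0.2273, 0.1591]
t=2: π = [0.2982, 0.1460, 0.1873, 0.2073, 0.1612]
t=3: π = [0.2935, 0.1452, 0.1906, 0.2052, 0.1656]
t=4: π = [0.2924, 0.1461, 0.1911, 0.2044, 0.1661]
t=5: π = [0.2922, 0.1461, 0.1912, 0.2043, 0.1662]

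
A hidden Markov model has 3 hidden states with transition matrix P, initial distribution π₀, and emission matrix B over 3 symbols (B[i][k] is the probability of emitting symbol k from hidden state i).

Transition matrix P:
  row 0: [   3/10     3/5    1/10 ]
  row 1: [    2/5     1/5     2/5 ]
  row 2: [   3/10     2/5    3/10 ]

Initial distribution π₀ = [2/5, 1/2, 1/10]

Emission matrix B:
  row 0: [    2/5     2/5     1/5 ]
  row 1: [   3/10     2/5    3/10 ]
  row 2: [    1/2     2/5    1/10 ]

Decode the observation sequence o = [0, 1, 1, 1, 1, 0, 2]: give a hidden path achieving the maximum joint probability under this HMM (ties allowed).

path = [1, 0, 1, 0, 1, 0, 1]

t=0: δ = [1.600e-01, 1.500e-01, 5.000e-02]  (obs o_0=0)
t=1: δ = [2.400e-02, 3.840e-02, 2.400e-02]  ψ = [1, 0, 1]  (obs o_1=1)
t=2: δ = [6.144e-03, 5.760e-03, 6.144e-03]  ψ = [1, 0, 1]  (obs o_2=1)
t=3: δ = [9.216e-04, 1.475e-03, 9.216e-04]  ψ = [1, 0, 1]  (obs o_3=1)
t=4: δ = [2.359e-04, 2.212e-04, 2.359e-04]  ψ = [1, 0, 1]  (obs o_4=1)
t=5: δ = [3.539e-05, 4.247e-05, 4.424e-05]  ψ = [1, 0, 1]  (obs o_5=0)
t=6: δ = [3.397e-06, 6.370e-06, 1.699e-06]  ψ = [1, 0, 1]  (obs o_6=2)
backtrack: best end state = 1; path = [1, 0, 1, 0, 1, 0, 1]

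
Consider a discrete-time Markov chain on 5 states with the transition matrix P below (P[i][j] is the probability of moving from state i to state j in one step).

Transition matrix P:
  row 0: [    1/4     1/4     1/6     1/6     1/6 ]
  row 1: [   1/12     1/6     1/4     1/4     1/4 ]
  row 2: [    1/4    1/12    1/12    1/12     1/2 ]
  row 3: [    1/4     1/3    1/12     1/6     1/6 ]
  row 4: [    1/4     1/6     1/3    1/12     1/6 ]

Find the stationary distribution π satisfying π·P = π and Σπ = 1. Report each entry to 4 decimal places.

Balance equations π_j = Σ_i π_i·P[i][j]:
  π_0 = 1/4·π_0 + 1/12·π_1 + 1/4·π_2 + 1/4·π_3 + 1/4·π_4
  π_1 = 1/4·π_0 + 1/6·π_1 + 1/12·π_2 + 1/3·π_3 + 1/6·π_4
  π_2 = 1/6·π_0 + 1/4·π_1 + 1/12·π_2 + 1/12·π_3 + 1/3·π_4
  π_3 = 1/6·π_0 + 1/4·π_1 + 1/12·π_2 + 1/6·π_3 + 1/12·π_4
  normalize: π_0 + π_1 + π_2 + π_3 + π_4 = 1
Solving the linear system gives exactly π = [461/2116, 102/529, 4553/23276, 3393/23276, 5771/23276].

π = [0.2179, 0.1928, 0.1956, 0.1458, 0.2479]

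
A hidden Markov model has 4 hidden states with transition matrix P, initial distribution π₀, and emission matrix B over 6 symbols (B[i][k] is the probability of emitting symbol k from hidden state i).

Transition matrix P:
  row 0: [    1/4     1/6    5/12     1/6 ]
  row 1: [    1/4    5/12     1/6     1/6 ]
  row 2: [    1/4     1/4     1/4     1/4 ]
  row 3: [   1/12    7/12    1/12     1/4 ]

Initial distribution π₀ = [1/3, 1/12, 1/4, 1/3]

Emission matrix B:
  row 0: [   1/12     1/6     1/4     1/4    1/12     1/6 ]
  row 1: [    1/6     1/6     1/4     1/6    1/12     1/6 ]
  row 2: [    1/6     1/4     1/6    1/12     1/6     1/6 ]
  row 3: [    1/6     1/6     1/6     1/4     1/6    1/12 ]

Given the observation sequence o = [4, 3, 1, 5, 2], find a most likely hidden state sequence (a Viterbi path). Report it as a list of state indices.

path = [3, 1, 1, 1, 1]

t=0: δ = [2.778e-02, 6.944e-03, 4.167e-02, 5.556e-02]  (obs o_0=4)
t=1: δ = [2.604e-03, 5.401e-03, 9.645e-04, 3.472e-03]  ψ = [2, 3, 0, 3]  (obs o_1=3)
t=2: δ = [2.251e-04, 3.751e-04, 2.713e-04, 1.500e-04]  ψ = [1, 1, 0, 1]  (obs o_2=1)
t=3: δ = [1.563e-05, 2.605e-05, 1.563e-05, 5.651e-06]  ψ = [1, 1, 0, 2]  (obs o_3=5)
t=4: δ = [1.628e-06, 2.713e-06, 1.085e-06, 7.235e-07]  ψ = [1, 1, 0, 1]  (obs o_4=2)
backtrack: best end state = 1; path = [3, 1, 1, 1, 1]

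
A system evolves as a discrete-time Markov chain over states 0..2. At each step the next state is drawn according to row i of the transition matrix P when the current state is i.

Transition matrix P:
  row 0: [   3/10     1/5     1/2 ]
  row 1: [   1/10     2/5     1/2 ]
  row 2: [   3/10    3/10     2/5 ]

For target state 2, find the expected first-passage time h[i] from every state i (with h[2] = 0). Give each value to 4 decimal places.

First-step conditioning: h[2] = 0; for i ≠ 2, h[i] = 1 + Σ_k P[i][k]·h[k].
  h[0] = 1 + 3/10·h[0] + 1/5·h[1]
  h[1] = 1 + 1/10·h[0] + 2/5·h[1]
Solving the 2×2 linear system over states ≠ 2 gives exactly h = [2, 2, 0] (h[2] = 0 is the target).

h = [2.0000, 2.0000, 0.0000]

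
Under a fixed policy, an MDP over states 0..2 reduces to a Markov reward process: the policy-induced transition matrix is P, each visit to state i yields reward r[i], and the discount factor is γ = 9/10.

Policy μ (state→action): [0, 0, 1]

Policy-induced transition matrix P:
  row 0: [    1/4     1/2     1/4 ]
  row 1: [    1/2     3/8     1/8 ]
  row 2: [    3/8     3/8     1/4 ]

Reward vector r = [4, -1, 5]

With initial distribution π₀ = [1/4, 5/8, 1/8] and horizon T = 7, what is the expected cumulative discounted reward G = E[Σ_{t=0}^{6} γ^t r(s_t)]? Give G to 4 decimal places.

G = 9.8239

t=0: π = [0.2500, 0.6250, 0.1250], E[r] = 1.0000, γ^t·E[r] = 1.000000, running G = 1.000000
t=1: π = [0.4219, 0.4063, 0.1719], E[r] = 2.1406, γ^t·E[r] = 1.926563, running G = 2.926563
t=2: π = [0.3730, 0.4277, 0.1992], E[r] = 2.0605, γ^t·E[r] = 1.669043, running G = 4.595605
t=3: π = [0.3818, 0.4216, 0.1965], E[r] = 2.0884, γ^t·E[r] = 1.522428, running G = 6.118034
t=4: π = [0.3800, 0.4227, 0.1973], E[r] = 2.0836, γ^t·E[r] = 1.367082, running G = 7.485116
t=5: π = [0.3803, 0.4225, 0.1972], E[r] = 2.0847, γ^t·E[r] = 1.230980, running G = 8.716095
t=6: π = [0.3803, 0.4225, 0.1972], E[r] = 2.0845, γ^t·E[r] = 1.107774, running G = 9.823869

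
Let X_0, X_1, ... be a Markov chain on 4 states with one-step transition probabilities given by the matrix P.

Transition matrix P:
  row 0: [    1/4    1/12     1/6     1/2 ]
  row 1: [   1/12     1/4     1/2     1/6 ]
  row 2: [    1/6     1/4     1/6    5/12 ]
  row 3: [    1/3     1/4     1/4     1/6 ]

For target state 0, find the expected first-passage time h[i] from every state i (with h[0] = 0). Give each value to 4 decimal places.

h = [0.0000, 5.7842, 5.1799, 4.4892]

First-step conditioning: h[0] = 0; for i ≠ 0, h[i] = 1 + Σ_k P[i][k]·h[k].
  h[1] = 1 + 1/4·h[1] + 1/2·h[2] + 1/6·h[3]
  h[2] = 1 + 1/4·h[1] + 1/6·h[2] + 5/12·h[3]
  h[3] = 1 + 1/4·h[1] + 1/4·h[2] + 1/6·h[3]
Solving the 3×3 linear system over states ≠ 0 gives exactly h = [0, 804/139, 720/139, 624/139] (h[0] = 0 is the target).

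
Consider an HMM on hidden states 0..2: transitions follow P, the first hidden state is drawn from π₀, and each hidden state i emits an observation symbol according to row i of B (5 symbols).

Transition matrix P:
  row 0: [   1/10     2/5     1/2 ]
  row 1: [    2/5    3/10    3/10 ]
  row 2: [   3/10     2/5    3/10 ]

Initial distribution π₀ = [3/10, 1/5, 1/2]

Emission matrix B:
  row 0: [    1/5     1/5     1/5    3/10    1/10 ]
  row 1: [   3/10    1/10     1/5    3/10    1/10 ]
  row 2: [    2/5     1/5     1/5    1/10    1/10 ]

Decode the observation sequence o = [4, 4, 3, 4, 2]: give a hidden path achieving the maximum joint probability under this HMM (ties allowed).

path = [2, 1, 0, 2, 1]

t=0: δ = [3.000e-02, 2.000e-02, 5.000e-02]  (obs o_0=4)
t=1: δ = [1.500e-03, 2.000e-03, 1.500e-03]  ψ = [2, 2, 0]  (obs o_1=4)
t=2: δ = [2.400e-04, 1.800e-04, 7.500e-05]  ψ = [1, 0, 0]  (obs o_2=3)
t=3: δ = [7.200e-06, 9.600e-06, 1.200e-05]  ψ = [1, 0, 0]  (obs o_3=4)
t=4: δ = [7.680e-07, 9.600e-07, 7.200e-07]  ψ = [1, 2, 0]  (obs o_4=2)
backtrack: best end state = 1; path = [2, 1, 0, 2, 1]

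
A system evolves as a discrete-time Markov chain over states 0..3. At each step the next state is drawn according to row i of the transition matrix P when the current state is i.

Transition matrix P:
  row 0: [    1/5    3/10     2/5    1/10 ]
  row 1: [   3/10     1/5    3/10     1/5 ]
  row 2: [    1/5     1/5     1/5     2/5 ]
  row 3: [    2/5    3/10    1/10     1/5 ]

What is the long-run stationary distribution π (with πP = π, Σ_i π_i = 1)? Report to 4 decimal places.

π = [0.2698, 0.2494, 0.2565, 0.2243]

Balance equations π_j = Σ_i π_i·P[i][j]:
  π_0 = 1/5·π_0 + 3/10·π_1 + 1/5·π_2 + 2/5·π_3
  π_1 = 3/10·π_0 + 1/5·π_1 + 1/5·π_2 + 3/10·π_3
  π_2 = 2/5·π_0 + 3/10·π_1 + 1/5·π_2 + 1/10·π_3
  normalize: π_0 + π_1 + π_2 + π_3 = 1
Solving the linear system gives exactly π = [344/1275, 106/425, 109/425, 286/1275].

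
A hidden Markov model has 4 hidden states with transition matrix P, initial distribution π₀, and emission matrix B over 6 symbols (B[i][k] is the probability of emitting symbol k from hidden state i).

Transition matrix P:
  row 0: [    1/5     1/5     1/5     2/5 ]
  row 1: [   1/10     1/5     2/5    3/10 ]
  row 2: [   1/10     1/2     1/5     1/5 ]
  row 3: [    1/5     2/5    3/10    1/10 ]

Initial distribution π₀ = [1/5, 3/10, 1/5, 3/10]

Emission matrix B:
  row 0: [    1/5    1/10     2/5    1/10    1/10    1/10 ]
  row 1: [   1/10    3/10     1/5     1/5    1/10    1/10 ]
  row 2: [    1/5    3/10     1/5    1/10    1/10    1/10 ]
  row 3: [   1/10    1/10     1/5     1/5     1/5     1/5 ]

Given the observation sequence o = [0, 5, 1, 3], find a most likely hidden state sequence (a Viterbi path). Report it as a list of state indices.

path = [0, 3, 2, 1]

t=0: δ = [4.000e-02, 3.000e-02, 4.000e-02, 3.000e-02]  (obs o_0=0)
t=1: δ = [8.000e-04, 2.000e-03, 1.200e-03, 3.200e-03]  ψ = [0, 2, 1, 0]  (obs o_1=5)
t=2: δ = [6.400e-05, 3.840e-04, 2.880e-04, 6.000e-05]  ψ = [3, 3, 3, 1]  (obs o_2=1)
t=3: δ = [3.840e-06, 2.880e-05, 1.536e-05, 2.304e-05]  ψ = [1, 2, 1, 1]  (obs o_3=3)
backtrack: best end state = 1; path = [0, 3, 2, 1]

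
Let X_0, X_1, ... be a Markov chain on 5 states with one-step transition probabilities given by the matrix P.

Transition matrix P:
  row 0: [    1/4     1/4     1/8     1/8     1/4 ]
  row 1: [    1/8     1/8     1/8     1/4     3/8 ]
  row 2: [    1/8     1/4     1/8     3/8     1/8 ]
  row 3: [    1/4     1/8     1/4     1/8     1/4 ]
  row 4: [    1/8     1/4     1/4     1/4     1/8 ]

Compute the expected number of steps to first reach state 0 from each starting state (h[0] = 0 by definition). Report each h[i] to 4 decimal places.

h = [0.0000, 6.4371, 6.3488, 5.7130, 6.4283]

First-step conditioning: h[0] = 0; for i ≠ 0, h[i] = 1 + Σ_k P[i][k]·h[k].
  h[1] = 1 + 1/8·h[1] + 1/8·h[2] + 1/4·h[3] + 3/8·h[4]
  h[2] = 1 + 1/4·h[1] + 1/8·h[2] + 3/8·h[3] + 1/8·h[4]
  h[3] = 1 + 1/8·h[1] + 1/4·h[2] + 1/8·h[3] + 1/4·h[4]
  h[4] = 1 + 1/4·h[1] + 1/4·h[2] + 1/4·h[3] + 1/8·h[4]
Solving the 4×4 linear system over states ≠ 0 gives exactly h = [0, 972/151, 2876/453, 2588/453, 2912/453] (h[0] = 0 is the target).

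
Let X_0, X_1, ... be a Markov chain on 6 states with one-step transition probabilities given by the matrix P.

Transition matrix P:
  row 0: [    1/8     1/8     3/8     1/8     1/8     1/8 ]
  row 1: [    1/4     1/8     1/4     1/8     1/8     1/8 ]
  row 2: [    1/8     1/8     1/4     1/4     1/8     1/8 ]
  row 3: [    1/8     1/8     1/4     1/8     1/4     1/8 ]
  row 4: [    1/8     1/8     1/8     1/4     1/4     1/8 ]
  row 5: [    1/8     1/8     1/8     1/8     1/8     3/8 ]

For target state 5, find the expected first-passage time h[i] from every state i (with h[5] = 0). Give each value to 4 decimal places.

h = [8.0000, 8.0000, 8.0000, 8.0000, 8.0000, 0.0000]

First-step conditioning: h[5] = 0; for i ≠ 5, h[i] = 1 + Σ_k P[i][k]·h[k].
  h[0] = 1 + 1/8·h[0] + 1/8·h[1] + 3/8·h[2] + 1/8·h[3] + 1/8·h[4]
  h[1] = 1 + 1/4·h[0] + 1/8·h[1] + 1/4·h[2] + 1/8·h[3] + 1/8·h[4]
  h[2] = 1 + 1/8·h[0] + 1/8·h[1] + 1/4·h[2] + 1/4·h[3] + 1/8·h[4]
  h[3] = 1 + 1/8·h[0] + 1/8·h[1] + 1/4·h[2] + 1/8·h[3] + 1/4·h[4]
  h[4] = 1 + 1/8·h[0] + 1/8·h[1] + 1/8·h[2] + 1/4·h[3] + 1/4·h[4]
Solving the 5×5 linear system over states ≠ 5 gives exactly h = [8, 8, 8, 8, 8, 0] (h[5] = 0 is the target).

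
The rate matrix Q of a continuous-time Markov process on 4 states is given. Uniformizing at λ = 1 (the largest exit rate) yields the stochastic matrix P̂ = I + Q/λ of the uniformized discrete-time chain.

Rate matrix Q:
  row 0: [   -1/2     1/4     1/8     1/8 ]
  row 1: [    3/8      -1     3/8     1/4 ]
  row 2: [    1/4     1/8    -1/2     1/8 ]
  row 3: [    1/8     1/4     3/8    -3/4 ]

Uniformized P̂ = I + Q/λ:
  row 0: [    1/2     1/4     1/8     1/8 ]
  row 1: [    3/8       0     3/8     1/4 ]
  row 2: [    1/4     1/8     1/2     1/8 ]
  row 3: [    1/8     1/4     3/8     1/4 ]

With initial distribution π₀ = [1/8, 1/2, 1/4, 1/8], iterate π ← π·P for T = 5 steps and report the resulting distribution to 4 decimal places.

t=0: π = [0.1250, 0.5000, 0.2500, 0.1250]
t=1: π = [0.3281, 0.0938, 0.3750, 0.2031]
t=2: π = [0.3184, 0.1797, 0.3398, 0.1621]
t=3: π = [0.3318, 0.1626, 0.3379, 0.1677]
t=4: π = [0.3323, 0.1671, 0.3343, 0.1663]
t=5: π = [0.3332, 0.1664, 0.3337, 0.1667]

π = [0.3332, 0.1664, 0.3337, 0.1667]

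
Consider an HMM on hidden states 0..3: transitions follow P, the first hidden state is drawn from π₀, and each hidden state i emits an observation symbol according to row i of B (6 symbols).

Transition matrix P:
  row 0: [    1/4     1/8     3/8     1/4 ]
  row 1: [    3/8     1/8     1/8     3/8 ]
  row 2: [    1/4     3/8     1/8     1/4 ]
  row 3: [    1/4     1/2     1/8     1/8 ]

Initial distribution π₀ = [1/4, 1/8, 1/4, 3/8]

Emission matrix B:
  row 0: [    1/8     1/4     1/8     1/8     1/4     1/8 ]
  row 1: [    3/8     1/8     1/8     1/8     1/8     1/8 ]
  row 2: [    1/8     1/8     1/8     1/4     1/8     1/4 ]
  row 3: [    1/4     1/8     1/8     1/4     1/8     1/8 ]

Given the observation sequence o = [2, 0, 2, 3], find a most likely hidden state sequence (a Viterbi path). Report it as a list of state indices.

path = [3, 1, 0, 2]

t=0: δ = [3.125e-02, 1.562e-02, 3.125e-02, 4.688e-02]  (obs o_0=2)
t=1: δ = [1.465e-03, 8.789e-03, 1.465e-03, 1.953e-03]  ψ = [3, 3, 0, 0]  (obs o_1=0)
t=2: δ = [4.120e-04, 1.373e-04, 1.373e-04, 4.120e-04]  ψ = [1, 1, 1, 1]  (obs o_2=2)
t=3: δ = [1.287e-05, 2.575e-05, 3.862e-05, 2.575e-05]  ψ = [0, 3, 0, 0]  (obs o_3=3)
backtrack: best end state = 2; path = [3, 1, 0, 2]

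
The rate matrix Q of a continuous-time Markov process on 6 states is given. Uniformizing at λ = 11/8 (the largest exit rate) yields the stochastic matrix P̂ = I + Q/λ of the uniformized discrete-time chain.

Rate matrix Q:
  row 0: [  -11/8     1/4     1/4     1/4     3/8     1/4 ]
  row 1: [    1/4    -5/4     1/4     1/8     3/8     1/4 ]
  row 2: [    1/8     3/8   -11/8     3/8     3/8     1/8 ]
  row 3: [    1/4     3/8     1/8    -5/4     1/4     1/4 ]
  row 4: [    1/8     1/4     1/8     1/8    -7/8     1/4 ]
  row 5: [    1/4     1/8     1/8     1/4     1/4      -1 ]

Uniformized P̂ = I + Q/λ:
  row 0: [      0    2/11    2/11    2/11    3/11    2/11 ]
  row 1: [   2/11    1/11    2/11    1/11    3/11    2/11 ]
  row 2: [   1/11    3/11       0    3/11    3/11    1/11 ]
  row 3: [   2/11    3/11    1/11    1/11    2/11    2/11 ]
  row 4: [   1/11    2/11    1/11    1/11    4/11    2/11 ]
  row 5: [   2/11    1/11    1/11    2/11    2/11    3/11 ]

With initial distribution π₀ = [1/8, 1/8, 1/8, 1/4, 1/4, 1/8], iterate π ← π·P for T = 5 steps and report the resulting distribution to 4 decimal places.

t=0: π = [0.1250, 0.1250, 0.1250, 0.2500, 0.2500, 0.1250]
t=1: π = [0.1250, 0.1932, 0.1023, 0.1364, 0.2614, 0.1818]
t=2: π = [0.1260, 0.1694, 0.1105, 0.1374, 0.2676, 0.1890]
t=3: π = [0.1245, 0.1718, 0.1077, 0.1397, 0.2674, 0.1890]
t=4: π = [0.1251, 0.1715, 0.1081, 0.1390, 0.2672, 0.1892]
t=5: π = [0.1250, 0.1715, 0.1080, 0.1391, 0.2672, 0.1892]

π = [0.1250, 0.1715, 0.1080, 0.1391, 0.2672, 0.1892]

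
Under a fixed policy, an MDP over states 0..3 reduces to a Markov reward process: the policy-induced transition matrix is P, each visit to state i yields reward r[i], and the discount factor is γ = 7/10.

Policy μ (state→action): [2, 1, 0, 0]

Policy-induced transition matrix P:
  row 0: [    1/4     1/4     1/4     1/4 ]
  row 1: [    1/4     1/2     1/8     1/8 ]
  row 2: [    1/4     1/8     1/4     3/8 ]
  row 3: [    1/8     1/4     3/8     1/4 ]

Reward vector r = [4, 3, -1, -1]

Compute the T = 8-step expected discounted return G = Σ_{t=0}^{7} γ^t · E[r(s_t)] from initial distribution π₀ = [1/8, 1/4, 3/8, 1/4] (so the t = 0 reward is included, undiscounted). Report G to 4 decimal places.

G = 3.2349

t=0: π = [0.1250, 0.2500, 0.3750, 0.2500], E[r] = 0.6250, γ^t·E[r] = 0.625000, running G = 0.625000
t=1: π = [0.2188, 0.2656, 0.2500, 0.2656], E[r] = 1.1563, γ^t·E[r] = 0.809375, running G = 1.434375
t=2: π = [0.2168, 0.2852, 0.2500, 0.2480], E[r] = 1.2246, γ^t·E[r] = 0.600059, running G = 2.034434
t=3: π = [0.2190, 0.2900, 0.2454, 0.2456], E[r] = 1.2551, γ^t·E[r] = 0.430509, running G = 2.464942
t=4: π = [0.2193, 0.2918, 0.2444, 0.2444], E[r] = 1.2639, γ^t·E[r] = 0.303452, running G = 2.768394
t=5: π = [0.2194, 0.2924, 0.2441, 0.2441], E[r] = 1.2669, γ^t·E[r] = 0.212921, running G = 2.981314
t=6: π = [0.2195, 0.2926, 0.2440, 0.2440], E[r] = 1.2678, γ^t·E[r] = 0.149158, running G = 3.130472
t=7: π = [0.2195, 0.2927, 0.2439, 0.2439], E[r] = 1.2681, γ^t·E[r] = 0.104437, running G = 3.234909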